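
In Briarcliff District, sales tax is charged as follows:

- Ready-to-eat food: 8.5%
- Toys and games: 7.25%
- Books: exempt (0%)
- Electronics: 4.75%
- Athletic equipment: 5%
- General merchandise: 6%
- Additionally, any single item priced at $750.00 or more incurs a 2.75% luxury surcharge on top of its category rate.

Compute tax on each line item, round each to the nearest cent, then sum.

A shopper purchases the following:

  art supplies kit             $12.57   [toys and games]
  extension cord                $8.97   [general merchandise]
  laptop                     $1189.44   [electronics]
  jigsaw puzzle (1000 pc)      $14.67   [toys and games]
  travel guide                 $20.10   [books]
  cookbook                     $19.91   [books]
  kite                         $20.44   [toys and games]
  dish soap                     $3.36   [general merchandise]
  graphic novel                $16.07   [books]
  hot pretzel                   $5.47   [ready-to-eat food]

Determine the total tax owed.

Art supplies kit $12.57: toys and games → 7.25% → $0.91
Extension cord $8.97: general merchandise → 6% → $0.54
Laptop $1189.44: electronics → 4.75% + 2.75% surcharge = 7.5% → $89.21
Jigsaw puzzle (1000 pc) $14.67: toys and games → 7.25% → $1.06
Travel guide $20.10: books → 0% → $0.00
Cookbook $19.91: books → 0% → $0.00
Kite $20.44: toys and games → 7.25% → $1.48
Dish soap $3.36: general merchandise → 6% → $0.20
Graphic novel $16.07: books → 0% → $0.00
Hot pretzel $5.47: ready-to-eat food → 8.5% → $0.46
Total tax = $0.91 + $0.54 + $89.21 + $1.06 + $1.48 + $0.20 + $0.46 = $93.86

$93.86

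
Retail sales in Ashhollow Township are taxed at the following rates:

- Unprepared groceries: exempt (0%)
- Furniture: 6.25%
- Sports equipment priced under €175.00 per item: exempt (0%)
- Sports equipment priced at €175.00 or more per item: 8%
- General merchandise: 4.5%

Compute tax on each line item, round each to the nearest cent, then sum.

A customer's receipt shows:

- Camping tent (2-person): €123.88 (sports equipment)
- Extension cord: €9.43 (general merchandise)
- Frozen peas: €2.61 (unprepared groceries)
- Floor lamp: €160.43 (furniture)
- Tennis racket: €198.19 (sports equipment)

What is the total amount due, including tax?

€520.85

Camping tent (2-person) €123.88: sports equipment, under €175.00 → 0% → €0.00
Extension cord €9.43: general merchandise → 4.5% → €0.42
Frozen peas €2.61: unprepared groceries → 0% → €0.00
Floor lamp €160.43: furniture → 6.25% → €10.03
Tennis racket €198.19: sports equipment, €175.00 or more → 8% → €15.86
Subtotal = €494.54; tax = €26.31; total due = €520.85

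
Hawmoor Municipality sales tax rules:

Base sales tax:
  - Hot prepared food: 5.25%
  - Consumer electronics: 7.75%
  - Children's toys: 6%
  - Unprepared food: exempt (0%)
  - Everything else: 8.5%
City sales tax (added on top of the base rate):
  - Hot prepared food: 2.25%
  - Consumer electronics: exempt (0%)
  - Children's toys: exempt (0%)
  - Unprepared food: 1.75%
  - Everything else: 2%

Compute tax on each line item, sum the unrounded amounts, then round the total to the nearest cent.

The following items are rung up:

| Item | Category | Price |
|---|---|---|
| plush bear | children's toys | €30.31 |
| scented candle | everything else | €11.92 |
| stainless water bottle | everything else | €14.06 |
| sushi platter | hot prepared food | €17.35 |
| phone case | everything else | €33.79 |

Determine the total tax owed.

€9.40

Plush bear €30.31: children's toys → 6% + 0% city = 6% → €1.8186
Scented candle €11.92: everything else → 8.5% + 2% city = 10.5% → €1.2516
Stainless water bottle €14.06: everything else → 8.5% + 2% city = 10.5% → €1.4763
Sushi platter €17.35: hot prepared food → 5.25% + 2.25% city = 7.5% → €1.30125
Phone case €33.79: everything else → 8.5% + 2% city = 10.5% → €3.54795
Unrounded tax sum = €9.3957 → €9.40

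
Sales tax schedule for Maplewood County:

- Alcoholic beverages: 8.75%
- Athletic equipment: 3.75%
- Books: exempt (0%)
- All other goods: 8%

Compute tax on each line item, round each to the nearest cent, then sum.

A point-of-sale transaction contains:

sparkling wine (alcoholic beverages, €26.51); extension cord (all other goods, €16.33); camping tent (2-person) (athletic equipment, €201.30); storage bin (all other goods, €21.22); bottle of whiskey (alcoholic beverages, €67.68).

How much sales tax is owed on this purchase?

Sparkling wine €26.51: alcoholic beverages → 8.75% → €2.32
Extension cord €16.33: all other goods → 8% → €1.31
Camping tent (2-person) €201.30: athletic equipment → 3.75% → €7.55
Storage bin €21.22: all other goods → 8% → €1.70
Bottle of whiskey €67.68: alcoholic beverages → 8.75% → €5.92
Total tax = €2.32 + €1.31 + €7.55 + €1.70 + €5.92 = €18.80

€18.80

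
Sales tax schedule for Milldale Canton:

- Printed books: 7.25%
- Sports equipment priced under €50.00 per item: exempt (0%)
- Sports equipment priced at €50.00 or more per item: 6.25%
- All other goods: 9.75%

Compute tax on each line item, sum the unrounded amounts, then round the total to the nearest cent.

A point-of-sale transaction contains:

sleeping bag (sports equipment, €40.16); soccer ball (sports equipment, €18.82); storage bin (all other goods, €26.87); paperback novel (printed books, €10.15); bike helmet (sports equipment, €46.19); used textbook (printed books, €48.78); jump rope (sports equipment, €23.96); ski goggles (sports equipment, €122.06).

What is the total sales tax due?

€14.52

Sleeping bag €40.16: sports equipment, under €50.00 → 0% → €0.00
Soccer ball €18.82: sports equipment, under €50.00 → 0% → €0.00
Storage bin €26.87: all other goods → 9.75% → €2.619825
Paperback novel €10.15: printed books → 7.25% → €0.735875
Bike helmet €46.19: sports equipment, under €50.00 → 0% → €0.00
Used textbook €48.78: printed books → 7.25% → €3.53655
Jump rope €23.96: sports equipment, under €50.00 → 0% → €0.00
Ski goggles €122.06: sports equipment, €50.00 or more → 6.25% → €7.62875
Unrounded tax sum = €14.521 → €14.52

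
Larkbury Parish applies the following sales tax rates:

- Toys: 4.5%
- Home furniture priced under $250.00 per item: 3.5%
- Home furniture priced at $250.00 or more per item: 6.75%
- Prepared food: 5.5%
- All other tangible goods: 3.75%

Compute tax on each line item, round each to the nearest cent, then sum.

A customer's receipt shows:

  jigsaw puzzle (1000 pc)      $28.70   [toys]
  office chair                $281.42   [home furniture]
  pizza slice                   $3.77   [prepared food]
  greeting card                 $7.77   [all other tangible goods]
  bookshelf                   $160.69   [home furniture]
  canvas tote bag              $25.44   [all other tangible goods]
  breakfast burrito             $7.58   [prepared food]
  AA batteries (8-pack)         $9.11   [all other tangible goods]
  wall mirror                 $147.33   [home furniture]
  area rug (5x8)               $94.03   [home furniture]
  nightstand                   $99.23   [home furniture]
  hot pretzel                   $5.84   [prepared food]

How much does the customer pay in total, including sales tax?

Jigsaw puzzle (1000 pc) $28.70: toys → 4.5% → $1.29
Office chair $281.42: home furniture, $250.00 or more → 6.75% → $19.00
Pizza slice $3.77: prepared food → 5.5% → $0.21
Greeting card $7.77: all other tangible goods → 3.75% → $0.29
Bookshelf $160.69: home furniture, under $250.00 → 3.5% → $5.62
Canvas tote bag $25.44: all other tangible goods → 3.75% → $0.95
Breakfast burrito $7.58: prepared food → 5.5% → $0.42
AA batteries (8-pack) $9.11: all other tangible goods → 3.75% → $0.34
Wall mirror $147.33: home furniture, under $250.00 → 3.5% → $5.16
Area rug (5x8) $94.03: home furniture, under $250.00 → 3.5% → $3.29
Nightstand $99.23: home furniture, under $250.00 → 3.5% → $3.47
Hot pretzel $5.84: prepared food → 5.5% → $0.32
Subtotal = $870.91; tax = $40.36; total due = $911.27

$911.27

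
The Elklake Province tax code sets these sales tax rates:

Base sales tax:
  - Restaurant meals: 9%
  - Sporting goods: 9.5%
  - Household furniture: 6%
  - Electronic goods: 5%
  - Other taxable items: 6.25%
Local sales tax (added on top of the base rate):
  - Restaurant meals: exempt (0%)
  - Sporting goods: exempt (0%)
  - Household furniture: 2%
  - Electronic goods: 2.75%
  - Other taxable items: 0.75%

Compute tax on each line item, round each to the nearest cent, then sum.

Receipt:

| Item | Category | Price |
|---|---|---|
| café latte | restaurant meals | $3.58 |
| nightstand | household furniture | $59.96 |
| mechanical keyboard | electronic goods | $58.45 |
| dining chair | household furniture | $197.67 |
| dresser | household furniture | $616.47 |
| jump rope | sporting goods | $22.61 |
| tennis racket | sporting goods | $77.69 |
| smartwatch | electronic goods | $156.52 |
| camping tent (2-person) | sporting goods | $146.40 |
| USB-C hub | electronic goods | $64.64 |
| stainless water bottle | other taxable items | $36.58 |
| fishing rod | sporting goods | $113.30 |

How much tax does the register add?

Café latte $3.58: restaurant meals → 9% + 0% local = 9% → $0.32
Nightstand $59.96: household furniture → 6% + 2% local = 8% → $4.80
Mechanical keyboard $58.45: electronic goods → 5% + 2.75% local = 7.75% → $4.53
Dining chair $197.67: household furniture → 6% + 2% local = 8% → $15.81
Dresser $616.47: household furniture → 6% + 2% local = 8% → $49.32
Jump rope $22.61: sporting goods → 9.5% + 0% local = 9.5% → $2.15
Tennis racket $77.69: sporting goods → 9.5% + 0% local = 9.5% → $7.38
Smartwatch $156.52: electronic goods → 5% + 2.75% local = 7.75% → $12.13
Camping tent (2-person) $146.40: sporting goods → 9.5% + 0% local = 9.5% → $13.91
USB-C hub $64.64: electronic goods → 5% + 2.75% local = 7.75% → $5.01
Stainless water bottle $36.58: other taxable items → 6.25% + 0.75% local = 7% → $2.56
Fishing rod $113.30: sporting goods → 9.5% + 0% local = 9.5% → $10.76
Total tax = $0.32 + $4.80 + $4.53 + $15.81 + $49.32 + $2.15 + $7.38 + $12.13 + $13.91 + $5.01 + $2.56 + $10.76 = $128.68

$128.68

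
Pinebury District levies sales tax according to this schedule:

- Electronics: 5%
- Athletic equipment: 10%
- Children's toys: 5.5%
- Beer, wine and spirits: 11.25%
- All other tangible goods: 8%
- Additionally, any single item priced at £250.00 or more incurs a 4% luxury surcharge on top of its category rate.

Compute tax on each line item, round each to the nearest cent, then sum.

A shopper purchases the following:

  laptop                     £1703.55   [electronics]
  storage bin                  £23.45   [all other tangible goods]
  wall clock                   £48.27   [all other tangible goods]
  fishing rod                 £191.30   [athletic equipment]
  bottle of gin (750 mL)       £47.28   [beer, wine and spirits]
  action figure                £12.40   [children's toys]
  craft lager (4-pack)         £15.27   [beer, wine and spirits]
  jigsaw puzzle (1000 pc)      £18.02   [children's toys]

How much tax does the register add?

Laptop £1703.55: electronics → 5% + 4% surcharge = 9% → £153.32
Storage bin £23.45: all other tangible goods → 8% → £1.88
Wall clock £48.27: all other tangible goods → 8% → £3.86
Fishing rod £191.30: athletic equipment → 10% → £19.13
Bottle of gin (750 mL) £47.28: beer, wine and spirits → 11.25% → £5.32
Action figure £12.40: children's toys → 5.5% → £0.68
Craft lager (4-pack) £15.27: beer, wine and spirits → 11.25% → £1.72
Jigsaw puzzle (1000 pc) £18.02: children's toys → 5.5% → £0.99
Total tax = £153.32 + £1.88 + £3.86 + £19.13 + £5.32 + £0.68 + £1.72 + £0.99 = £186.90

£186.90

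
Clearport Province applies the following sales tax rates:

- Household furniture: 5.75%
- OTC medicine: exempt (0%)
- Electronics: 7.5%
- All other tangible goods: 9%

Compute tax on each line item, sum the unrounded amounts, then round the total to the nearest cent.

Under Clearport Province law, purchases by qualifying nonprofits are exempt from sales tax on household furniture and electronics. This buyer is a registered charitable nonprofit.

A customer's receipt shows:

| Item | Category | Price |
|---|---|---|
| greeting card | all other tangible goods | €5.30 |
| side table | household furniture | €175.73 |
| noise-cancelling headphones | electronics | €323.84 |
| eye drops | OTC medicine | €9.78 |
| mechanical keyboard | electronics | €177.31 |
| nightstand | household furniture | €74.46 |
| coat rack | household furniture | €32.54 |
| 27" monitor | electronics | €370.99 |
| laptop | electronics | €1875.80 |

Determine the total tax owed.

Greeting card €5.30: all other tangible goods → 9% → €0.477
Side table €175.73: household furniture, buyer-exempt → 0% → €0.00
Noise-cancelling headphones €323.84: electronics, buyer-exempt → 0% → €0.00
Eye drops €9.78: OTC medicine → 0% → €0.00
Mechanical keyboard €177.31: electronics, buyer-exempt → 0% → €0.00
Nightstand €74.46: household furniture, buyer-exempt → 0% → €0.00
Coat rack €32.54: household furniture, buyer-exempt → 0% → €0.00
27" monitor €370.99: electronics, buyer-exempt → 0% → €0.00
Laptop €1875.80: electronics, buyer-exempt → 0% → €0.00
Unrounded tax sum = €0.477 → €0.48

€0.48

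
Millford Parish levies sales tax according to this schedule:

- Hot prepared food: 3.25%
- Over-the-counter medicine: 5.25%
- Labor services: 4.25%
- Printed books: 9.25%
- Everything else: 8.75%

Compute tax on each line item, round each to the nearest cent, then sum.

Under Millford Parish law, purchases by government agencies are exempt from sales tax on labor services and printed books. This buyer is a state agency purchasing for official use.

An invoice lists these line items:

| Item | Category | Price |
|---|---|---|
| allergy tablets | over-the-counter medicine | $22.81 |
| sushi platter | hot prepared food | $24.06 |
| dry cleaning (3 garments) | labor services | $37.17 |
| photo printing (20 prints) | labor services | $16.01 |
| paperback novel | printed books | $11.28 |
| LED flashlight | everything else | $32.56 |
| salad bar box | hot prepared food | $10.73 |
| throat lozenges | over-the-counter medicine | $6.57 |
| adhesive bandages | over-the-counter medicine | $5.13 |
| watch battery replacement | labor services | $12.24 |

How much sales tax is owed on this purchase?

$5.79

Allergy tablets $22.81: over-the-counter medicine → 5.25% → $1.20
Sushi platter $24.06: hot prepared food → 3.25% → $0.78
Dry cleaning (3 garments) $37.17: labor services, buyer-exempt → 0% → $0.00
Photo printing (20 prints) $16.01: labor services, buyer-exempt → 0% → $0.00
Paperback novel $11.28: printed books, buyer-exempt → 0% → $0.00
LED flashlight $32.56: everything else → 8.75% → $2.85
Salad bar box $10.73: hot prepared food → 3.25% → $0.35
Throat lozenges $6.57: over-the-counter medicine → 5.25% → $0.34
Adhesive bandages $5.13: over-the-counter medicine → 5.25% → $0.27
Watch battery replacement $12.24: labor services, buyer-exempt → 0% → $0.00
Total tax = $1.20 + $0.78 + $2.85 + $0.35 + $0.34 + $0.27 = $5.79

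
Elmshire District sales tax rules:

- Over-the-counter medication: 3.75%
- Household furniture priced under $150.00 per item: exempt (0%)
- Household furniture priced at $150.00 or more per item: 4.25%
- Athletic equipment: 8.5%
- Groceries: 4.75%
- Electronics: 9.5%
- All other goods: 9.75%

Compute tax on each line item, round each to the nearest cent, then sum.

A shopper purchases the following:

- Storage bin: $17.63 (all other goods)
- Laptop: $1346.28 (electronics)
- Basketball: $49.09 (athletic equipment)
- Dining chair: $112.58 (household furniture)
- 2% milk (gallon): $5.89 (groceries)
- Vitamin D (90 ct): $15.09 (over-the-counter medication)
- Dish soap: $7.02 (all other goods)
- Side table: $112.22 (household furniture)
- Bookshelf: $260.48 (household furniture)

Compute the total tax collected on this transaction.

$146.39

Storage bin $17.63: all other goods → 9.75% → $1.72
Laptop $1346.28: electronics → 9.5% → $127.90
Basketball $49.09: athletic equipment → 8.5% → $4.17
Dining chair $112.58: household furniture, under $150.00 → 0% → $0.00
2% milk (gallon) $5.89: groceries → 4.75% → $0.28
Vitamin D (90 ct) $15.09: over-the-counter medication → 3.75% → $0.57
Dish soap $7.02: all other goods → 9.75% → $0.68
Side table $112.22: household furniture, under $150.00 → 0% → $0.00
Bookshelf $260.48: household furniture, $150.00 or more → 4.25% → $11.07
Total tax = $1.72 + $127.90 + $4.17 + $0.28 + $0.57 + $0.68 + $11.07 = $146.39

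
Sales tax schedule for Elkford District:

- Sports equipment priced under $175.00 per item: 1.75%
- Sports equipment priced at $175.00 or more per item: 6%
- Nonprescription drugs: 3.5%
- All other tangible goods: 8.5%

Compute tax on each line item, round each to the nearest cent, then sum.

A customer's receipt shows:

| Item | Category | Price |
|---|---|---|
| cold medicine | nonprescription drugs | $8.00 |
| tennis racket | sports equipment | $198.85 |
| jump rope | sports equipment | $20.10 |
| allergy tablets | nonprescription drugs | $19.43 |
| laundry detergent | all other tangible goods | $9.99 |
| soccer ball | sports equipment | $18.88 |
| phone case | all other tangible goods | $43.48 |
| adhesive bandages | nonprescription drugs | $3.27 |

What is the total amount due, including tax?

Cold medicine $8.00: nonprescription drugs → 3.5% → $0.28
Tennis racket $198.85: sports equipment, $175.00 or more → 6% → $11.93
Jump rope $20.10: sports equipment, under $175.00 → 1.75% → $0.35
Allergy tablets $19.43: nonprescription drugs → 3.5% → $0.68
Laundry detergent $9.99: all other tangible goods → 8.5% → $0.85
Soccer ball $18.88: sports equipment, under $175.00 → 1.75% → $0.33
Phone case $43.48: all other tangible goods → 8.5% → $3.70
Adhesive bandages $3.27: nonprescription drugs → 3.5% → $0.11
Subtotal = $322.00; tax = $18.23; total due = $340.23

$340.23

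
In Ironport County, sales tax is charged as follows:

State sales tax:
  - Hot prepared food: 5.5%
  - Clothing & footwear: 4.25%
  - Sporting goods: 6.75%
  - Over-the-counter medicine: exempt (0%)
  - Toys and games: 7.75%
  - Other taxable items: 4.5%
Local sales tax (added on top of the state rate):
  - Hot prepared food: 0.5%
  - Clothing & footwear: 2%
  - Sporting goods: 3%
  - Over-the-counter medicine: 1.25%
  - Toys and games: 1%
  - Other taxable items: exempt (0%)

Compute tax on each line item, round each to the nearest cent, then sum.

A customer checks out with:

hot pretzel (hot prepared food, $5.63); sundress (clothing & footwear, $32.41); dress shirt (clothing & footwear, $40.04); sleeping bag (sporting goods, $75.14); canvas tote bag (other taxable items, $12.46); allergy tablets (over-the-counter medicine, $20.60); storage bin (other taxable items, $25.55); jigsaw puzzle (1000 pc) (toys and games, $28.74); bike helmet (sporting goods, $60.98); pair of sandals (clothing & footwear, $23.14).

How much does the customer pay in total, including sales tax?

$348.77

Hot pretzel $5.63: hot prepared food → 5.5% + 0.5% local = 6% → $0.34
Sundress $32.41: clothing & footwear → 4.25% + 2% local = 6.25% → $2.03
Dress shirt $40.04: clothing & footwear → 4.25% + 2% local = 6.25% → $2.50
Sleeping bag $75.14: sporting goods → 6.75% + 3% local = 9.75% → $7.33
Canvas tote bag $12.46: other taxable items → 4.5% + 0% local = 4.5% → $0.56
Allergy tablets $20.60: over-the-counter medicine → 0% + 1.25% local = 1.25% → $0.26
Storage bin $25.55: other taxable items → 4.5% + 0% local = 4.5% → $1.15
Jigsaw puzzle (1000 pc) $28.74: toys and games → 7.75% + 1% local = 8.75% → $2.51
Bike helmet $60.98: sporting goods → 6.75% + 3% local = 9.75% → $5.95
Pair of sandals $23.14: clothing & footwear → 4.25% + 2% local = 6.25% → $1.45
Subtotal = $324.69; tax = $24.08; total due = $348.77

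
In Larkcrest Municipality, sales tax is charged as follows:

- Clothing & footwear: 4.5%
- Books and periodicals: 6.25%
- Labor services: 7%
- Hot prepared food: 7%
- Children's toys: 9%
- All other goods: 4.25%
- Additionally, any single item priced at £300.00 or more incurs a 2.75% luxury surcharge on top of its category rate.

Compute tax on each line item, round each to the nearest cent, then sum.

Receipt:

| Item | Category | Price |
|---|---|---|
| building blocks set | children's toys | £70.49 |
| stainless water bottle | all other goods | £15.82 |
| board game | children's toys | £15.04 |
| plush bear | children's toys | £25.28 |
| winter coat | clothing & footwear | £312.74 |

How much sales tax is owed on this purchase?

£33.31

Building blocks set £70.49: children's toys → 9% → £6.34
Stainless water bottle £15.82: all other goods → 4.25% → £0.67
Board game £15.04: children's toys → 9% → £1.35
Plush bear £25.28: children's toys → 9% → £2.28
Winter coat £312.74: clothing & footwear → 4.5% + 2.75% surcharge = 7.25% → £22.67
Total tax = £6.34 + £0.67 + £1.35 + £2.28 + £22.67 = £33.31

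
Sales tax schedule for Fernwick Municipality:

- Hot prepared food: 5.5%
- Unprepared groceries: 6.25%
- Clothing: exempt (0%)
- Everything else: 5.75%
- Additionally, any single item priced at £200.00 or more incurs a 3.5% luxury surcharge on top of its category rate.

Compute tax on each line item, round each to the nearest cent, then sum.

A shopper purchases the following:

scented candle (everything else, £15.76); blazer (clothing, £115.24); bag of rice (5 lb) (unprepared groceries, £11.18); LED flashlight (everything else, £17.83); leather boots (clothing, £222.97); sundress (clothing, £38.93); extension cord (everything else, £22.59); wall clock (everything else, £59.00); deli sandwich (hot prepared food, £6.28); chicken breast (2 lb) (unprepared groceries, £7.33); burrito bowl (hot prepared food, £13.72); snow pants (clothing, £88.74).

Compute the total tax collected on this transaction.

Scented candle £15.76: everything else → 5.75% → £0.91
Blazer £115.24: clothing → 0% → £0.00
Bag of rice (5 lb) £11.18: unprepared groceries → 6.25% → £0.70
LED flashlight £17.83: everything else → 5.75% → £1.03
Leather boots £222.97: clothing → 0% + 3.5% surcharge = 3.5% → £7.80
Sundress £38.93: clothing → 0% → £0.00
Extension cord £22.59: everything else → 5.75% → £1.30
Wall clock £59.00: everything else → 5.75% → £3.39
Deli sandwich £6.28: hot prepared food → 5.5% → £0.35
Chicken breast (2 lb) £7.33: unprepared groceries → 6.25% → £0.46
Burrito bowl £13.72: hot prepared food → 5.5% → £0.75
Snow pants £88.74: clothing → 0% → £0.00
Total tax = £0.91 + £0.70 + £1.03 + £7.80 + £1.30 + £3.39 + £0.35 + £0.46 + £0.75 = £16.69

£16.69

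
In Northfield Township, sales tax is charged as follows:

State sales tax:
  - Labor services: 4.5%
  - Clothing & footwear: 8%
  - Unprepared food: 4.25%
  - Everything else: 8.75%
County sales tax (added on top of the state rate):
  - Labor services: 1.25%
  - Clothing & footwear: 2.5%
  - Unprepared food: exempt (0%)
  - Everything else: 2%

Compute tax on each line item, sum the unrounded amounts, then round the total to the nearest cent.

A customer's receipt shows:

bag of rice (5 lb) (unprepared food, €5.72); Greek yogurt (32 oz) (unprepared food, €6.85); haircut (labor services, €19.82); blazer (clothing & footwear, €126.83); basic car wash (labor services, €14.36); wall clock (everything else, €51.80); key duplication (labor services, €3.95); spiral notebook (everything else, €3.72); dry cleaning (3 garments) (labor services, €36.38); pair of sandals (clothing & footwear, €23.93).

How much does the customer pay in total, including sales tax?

Bag of rice (5 lb) €5.72: unprepared food → 4.25% + 0% county = 4.25% → €0.2431
Greek yogurt (32 oz) €6.85: unprepared food → 4.25% + 0% county = 4.25% → €0.291125
Haircut €19.82: labor services → 4.5% + 1.25% county = 5.75% → €1.13965
Blazer €126.83: clothing & footwear → 8% + 2.5% county = 10.5% → €13.31715
Basic car wash €14.36: labor services → 4.5% + 1.25% county = 5.75% → €0.8257
Wall clock €51.80: everything else → 8.75% + 2% county = 10.75% → €5.5685
Key duplication €3.95: labor services → 4.5% + 1.25% county = 5.75% → €0.227125
Spiral notebook €3.72: everything else → 8.75% + 2% county = 10.75% → €0.3999
Dry cleaning (3 garments) €36.38: labor services → 4.5% + 1.25% county = 5.75% → €2.09185
Pair of sandals €23.93: clothing & footwear → 8% + 2.5% county = 10.5% → €2.51265
Subtotal = €293.36; unrounded tax = €26.61675 → €26.62; total due = €319.98

€319.98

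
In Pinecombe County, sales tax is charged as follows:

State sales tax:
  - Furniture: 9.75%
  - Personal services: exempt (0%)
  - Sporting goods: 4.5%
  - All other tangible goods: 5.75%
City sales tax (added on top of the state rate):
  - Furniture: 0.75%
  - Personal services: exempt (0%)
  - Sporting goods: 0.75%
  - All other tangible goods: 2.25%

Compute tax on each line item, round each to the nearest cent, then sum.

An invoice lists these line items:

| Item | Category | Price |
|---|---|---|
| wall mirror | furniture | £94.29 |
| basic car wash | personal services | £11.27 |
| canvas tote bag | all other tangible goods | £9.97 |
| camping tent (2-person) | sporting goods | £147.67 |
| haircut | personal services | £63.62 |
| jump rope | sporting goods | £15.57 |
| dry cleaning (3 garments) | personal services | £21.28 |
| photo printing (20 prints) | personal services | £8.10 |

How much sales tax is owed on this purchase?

£19.27

Wall mirror £94.29: furniture → 9.75% + 0.75% city = 10.5% → £9.90
Basic car wash £11.27: personal services → 0% + 0% city = 0% → £0.00
Canvas tote bag £9.97: all other tangible goods → 5.75% + 2.25% city = 8% → £0.80
Camping tent (2-person) £147.67: sporting goods → 4.5% + 0.75% city = 5.25% → £7.75
Haircut £63.62: personal services → 0% + 0% city = 0% → £0.00
Jump rope £15.57: sporting goods → 4.5% + 0.75% city = 5.25% → £0.82
Dry cleaning (3 garments) £21.28: personal services → 0% + 0% city = 0% → £0.00
Photo printing (20 prints) £8.10: personal services → 0% + 0% city = 0% → £0.00
Total tax = £9.90 + £0.80 + £7.75 + £0.82 = £19.27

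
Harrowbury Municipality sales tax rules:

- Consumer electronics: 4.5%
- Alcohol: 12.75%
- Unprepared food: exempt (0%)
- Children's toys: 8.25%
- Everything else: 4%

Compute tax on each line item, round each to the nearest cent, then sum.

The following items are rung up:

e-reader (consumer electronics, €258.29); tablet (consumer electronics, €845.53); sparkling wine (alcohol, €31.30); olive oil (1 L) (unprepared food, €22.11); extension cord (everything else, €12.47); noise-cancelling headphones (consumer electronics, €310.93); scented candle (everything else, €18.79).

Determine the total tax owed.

E-reader €258.29: consumer electronics → 4.5% → €11.62
Tablet €845.53: consumer electronics → 4.5% → €38.05
Sparkling wine €31.30: alcohol → 12.75% → €3.99
Olive oil (1 L) €22.11: unprepared food → 0% → €0.00
Extension cord €12.47: everything else → 4% → €0.50
Noise-cancelling headphones €310.93: consumer electronics → 4.5% → €13.99
Scented candle €18.79: everything else → 4% → €0.75
Total tax = €11.62 + €38.05 + €3.99 + €0.50 + €13.99 + €0.75 = €68.90

€68.90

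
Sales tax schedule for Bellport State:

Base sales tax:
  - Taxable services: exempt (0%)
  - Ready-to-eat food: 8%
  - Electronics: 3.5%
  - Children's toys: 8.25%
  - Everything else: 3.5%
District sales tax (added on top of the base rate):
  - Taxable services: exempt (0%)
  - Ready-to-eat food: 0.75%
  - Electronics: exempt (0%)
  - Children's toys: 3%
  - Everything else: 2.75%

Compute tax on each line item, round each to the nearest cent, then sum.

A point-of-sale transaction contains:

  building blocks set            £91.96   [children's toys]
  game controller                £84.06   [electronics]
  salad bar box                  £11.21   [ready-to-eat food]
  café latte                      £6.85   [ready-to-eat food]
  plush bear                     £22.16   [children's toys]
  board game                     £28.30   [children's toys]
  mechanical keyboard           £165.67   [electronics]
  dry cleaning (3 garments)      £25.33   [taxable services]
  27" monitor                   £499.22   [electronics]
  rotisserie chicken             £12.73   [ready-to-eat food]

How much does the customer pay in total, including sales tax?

Building blocks set £91.96: children's toys → 8.25% + 3% district = 11.25% → £10.35
Game controller £84.06: electronics → 3.5% + 0% district = 3.5% → £2.94
Salad bar box £11.21: ready-to-eat food → 8% + 0.75% district = 8.75% → £0.98
Café latte £6.85: ready-to-eat food → 8% + 0.75% district = 8.75% → £0.60
Plush bear £22.16: children's toys → 8.25% + 3% district = 11.25% → £2.49
Board game £28.30: children's toys → 8.25% + 3% district = 11.25% → £3.18
Mechanical keyboard £165.67: electronics → 3.5% + 0% district = 3.5% → £5.80
Dry cleaning (3 garments) £25.33: taxable services → 0% + 0% district = 0% → £0.00
27" monitor £499.22: electronics → 3.5% + 0% district = 3.5% → £17.47
Rotisserie chicken £12.73: ready-to-eat food → 8% + 0.75% district = 8.75% → £1.11
Subtotal = £947.49; tax = £44.92; total due = £992.41

£992.41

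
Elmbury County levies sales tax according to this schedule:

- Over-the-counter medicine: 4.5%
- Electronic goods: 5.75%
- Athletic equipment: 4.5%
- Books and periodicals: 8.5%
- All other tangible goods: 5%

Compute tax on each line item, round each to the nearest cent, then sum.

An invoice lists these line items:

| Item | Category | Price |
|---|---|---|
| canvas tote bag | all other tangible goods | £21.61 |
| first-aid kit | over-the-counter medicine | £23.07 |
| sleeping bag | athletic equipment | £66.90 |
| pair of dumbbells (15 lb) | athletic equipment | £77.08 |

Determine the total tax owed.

Canvas tote bag £21.61: all other tangible goods → 5% → £1.08
First-aid kit £23.07: over-the-counter medicine → 4.5% → £1.04
Sleeping bag £66.90: athletic equipment → 4.5% → £3.01
Pair of dumbbells (15 lb) £77.08: athletic equipment → 4.5% → £3.47
Total tax = £1.08 + £1.04 + £3.01 + £3.47 = £8.60

£8.60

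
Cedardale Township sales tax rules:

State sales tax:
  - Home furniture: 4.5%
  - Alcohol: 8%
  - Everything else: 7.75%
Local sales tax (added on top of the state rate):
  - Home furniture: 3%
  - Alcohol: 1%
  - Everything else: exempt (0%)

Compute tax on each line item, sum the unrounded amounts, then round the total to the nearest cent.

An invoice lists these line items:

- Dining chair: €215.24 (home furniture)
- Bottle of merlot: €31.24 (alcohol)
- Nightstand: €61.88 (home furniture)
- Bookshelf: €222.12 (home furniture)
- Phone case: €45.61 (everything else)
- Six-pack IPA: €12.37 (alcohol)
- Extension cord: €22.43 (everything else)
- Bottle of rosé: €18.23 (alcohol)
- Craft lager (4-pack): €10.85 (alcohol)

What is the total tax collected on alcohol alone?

€6.54

Bottle of merlot €31.24: alcohol → 8% + 1% local = 9% → €2.8116
Six-pack IPA €12.37: alcohol → 8% + 1% local = 9% → €1.1133
Bottle of rosé €18.23: alcohol → 8% + 1% local = 9% → €1.6407
Craft lager (4-pack) €10.85: alcohol → 8% + 1% local = 9% → €0.9765
Tax on alcohol: unrounded sum = €6.5421 → €6.54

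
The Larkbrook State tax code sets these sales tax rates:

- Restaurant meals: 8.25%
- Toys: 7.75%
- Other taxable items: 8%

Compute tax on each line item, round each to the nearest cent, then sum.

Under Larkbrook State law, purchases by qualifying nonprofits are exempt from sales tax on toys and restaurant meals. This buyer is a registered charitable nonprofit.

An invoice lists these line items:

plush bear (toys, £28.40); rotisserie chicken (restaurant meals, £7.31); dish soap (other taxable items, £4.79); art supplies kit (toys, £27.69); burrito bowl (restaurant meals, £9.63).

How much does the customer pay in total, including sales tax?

Plush bear £28.40: toys, buyer-exempt → 0% → £0.00
Rotisserie chicken £7.31: restaurant meals, buyer-exempt → 0% → £0.00
Dish soap £4.79: other taxable items → 8% → £0.38
Art supplies kit £27.69: toys, buyer-exempt → 0% → £0.00
Burrito bowl £9.63: restaurant meals, buyer-exempt → 0% → £0.00
Subtotal = £77.82; tax = £0.38; total due = £78.20

£78.20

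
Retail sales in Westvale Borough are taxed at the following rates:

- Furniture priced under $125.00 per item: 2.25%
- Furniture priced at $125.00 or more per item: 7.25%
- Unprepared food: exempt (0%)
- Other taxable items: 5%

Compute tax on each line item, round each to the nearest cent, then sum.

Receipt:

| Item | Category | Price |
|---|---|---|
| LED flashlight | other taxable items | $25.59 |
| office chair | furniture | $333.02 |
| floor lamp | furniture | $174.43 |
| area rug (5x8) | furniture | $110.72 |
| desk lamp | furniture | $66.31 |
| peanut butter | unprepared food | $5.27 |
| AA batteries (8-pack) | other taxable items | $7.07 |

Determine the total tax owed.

$42.40

LED flashlight $25.59: other taxable items → 5% → $1.28
Office chair $333.02: furniture, $125.00 or more → 7.25% → $24.14
Floor lamp $174.43: furniture, $125.00 or more → 7.25% → $12.65
Area rug (5x8) $110.72: furniture, under $125.00 → 2.25% → $2.49
Desk lamp $66.31: furniture, under $125.00 → 2.25% → $1.49
Peanut butter $5.27: unprepared food → 0% → $0.00
AA batteries (8-pack) $7.07: other taxable items → 5% → $0.35
Total tax = $1.28 + $24.14 + $12.65 + $2.49 + $1.49 + $0.35 = $42.40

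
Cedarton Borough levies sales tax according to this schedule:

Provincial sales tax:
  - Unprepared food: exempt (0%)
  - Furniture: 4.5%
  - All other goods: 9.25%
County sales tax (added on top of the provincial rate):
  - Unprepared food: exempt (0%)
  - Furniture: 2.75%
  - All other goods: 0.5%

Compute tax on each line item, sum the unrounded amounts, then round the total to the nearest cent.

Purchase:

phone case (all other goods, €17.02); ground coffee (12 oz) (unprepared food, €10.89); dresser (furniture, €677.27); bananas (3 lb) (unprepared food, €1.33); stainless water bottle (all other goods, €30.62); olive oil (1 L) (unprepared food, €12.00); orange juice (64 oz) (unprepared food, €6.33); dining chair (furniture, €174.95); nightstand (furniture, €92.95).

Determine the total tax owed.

€73.17

Phone case €17.02: all other goods → 9.25% + 0.5% county = 9.75% → €1.65945
Ground coffee (12 oz) €10.89: unprepared food → 0% + 0% county = 0% → €0.00
Dresser €677.27: furniture → 4.5% + 2.75% county = 7.25% → €49.102075
Bananas (3 lb) €1.33: unprepared food → 0% + 0% county = 0% → €0.00
Stainless water bottle €30.62: all other goods → 9.25% + 0.5% county = 9.75% → €2.98545
Olive oil (1 L) €12.00: unprepared food → 0% + 0% county = 0% → €0.00
Orange juice (64 oz) €6.33: unprepared food → 0% + 0% county = 0% → €0.00
Dining chair €174.95: furniture → 4.5% + 2.75% county = 7.25% → €12.683875
Nightstand €92.95: furniture → 4.5% + 2.75% county = 7.25% → €6.738875
Unrounded tax sum = €73.169725 → €73.17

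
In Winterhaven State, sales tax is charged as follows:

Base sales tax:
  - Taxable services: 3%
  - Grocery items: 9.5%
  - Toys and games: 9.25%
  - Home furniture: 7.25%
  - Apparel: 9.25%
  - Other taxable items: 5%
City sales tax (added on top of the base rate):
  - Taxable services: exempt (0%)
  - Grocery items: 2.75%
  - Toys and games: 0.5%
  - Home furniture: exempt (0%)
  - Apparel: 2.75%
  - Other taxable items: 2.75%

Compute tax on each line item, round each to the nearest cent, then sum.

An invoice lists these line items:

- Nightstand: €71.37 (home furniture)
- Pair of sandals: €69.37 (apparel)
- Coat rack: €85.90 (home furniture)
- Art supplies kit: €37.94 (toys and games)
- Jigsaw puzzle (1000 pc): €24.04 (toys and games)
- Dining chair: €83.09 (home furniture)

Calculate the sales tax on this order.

Nightstand €71.37: home furniture → 7.25% + 0% city = 7.25% → €5.17
Pair of sandals €69.37: apparel → 9.25% + 2.75% city = 12% → €8.32
Coat rack €85.90: home furniture → 7.25% + 0% city = 7.25% → €6.23
Art supplies kit €37.94: toys and games → 9.25% + 0.5% city = 9.75% → €3.70
Jigsaw puzzle (1000 pc) €24.04: toys and games → 9.25% + 0.5% city = 9.75% → €2.34
Dining chair €83.09: home furniture → 7.25% + 0% city = 7.25% → €6.02
Total tax = €5.17 + €8.32 + €6.23 + €3.70 + €2.34 + €6.02 = €31.78

€31.78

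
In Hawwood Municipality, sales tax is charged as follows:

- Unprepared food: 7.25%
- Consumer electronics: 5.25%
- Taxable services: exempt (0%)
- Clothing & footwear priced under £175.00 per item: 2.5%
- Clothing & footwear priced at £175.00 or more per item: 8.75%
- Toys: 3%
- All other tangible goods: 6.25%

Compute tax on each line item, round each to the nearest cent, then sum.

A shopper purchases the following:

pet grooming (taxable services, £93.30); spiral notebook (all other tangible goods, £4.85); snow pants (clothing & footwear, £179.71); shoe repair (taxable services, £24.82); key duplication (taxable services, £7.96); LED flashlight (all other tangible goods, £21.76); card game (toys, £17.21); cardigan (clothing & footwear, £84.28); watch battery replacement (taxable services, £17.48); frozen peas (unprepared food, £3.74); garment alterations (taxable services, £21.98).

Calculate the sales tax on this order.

Pet grooming £93.30: taxable services → 0% → £0.00
Spiral notebook £4.85: all other tangible goods → 6.25% → £0.30
Snow pants £179.71: clothing & footwear, £175.00 or more → 8.75% → £15.72
Shoe repair £24.82: taxable services → 0% → £0.00
Key duplication £7.96: taxable services → 0% → £0.00
LED flashlight £21.76: all other tangible goods → 6.25% → £1.36
Card game £17.21: toys → 3% → £0.52
Cardigan £84.28: clothing & footwear, under £175.00 → 2.5% → £2.11
Watch battery replacement £17.48: taxable services → 0% → £0.00
Frozen peas £3.74: unprepared food → 7.25% → £0.27
Garment alterations £21.98: taxable services → 0% → £0.00
Total tax = £0.30 + £15.72 + £1.36 + £0.52 + £2.11 + £0.27 = £20.28

£20.28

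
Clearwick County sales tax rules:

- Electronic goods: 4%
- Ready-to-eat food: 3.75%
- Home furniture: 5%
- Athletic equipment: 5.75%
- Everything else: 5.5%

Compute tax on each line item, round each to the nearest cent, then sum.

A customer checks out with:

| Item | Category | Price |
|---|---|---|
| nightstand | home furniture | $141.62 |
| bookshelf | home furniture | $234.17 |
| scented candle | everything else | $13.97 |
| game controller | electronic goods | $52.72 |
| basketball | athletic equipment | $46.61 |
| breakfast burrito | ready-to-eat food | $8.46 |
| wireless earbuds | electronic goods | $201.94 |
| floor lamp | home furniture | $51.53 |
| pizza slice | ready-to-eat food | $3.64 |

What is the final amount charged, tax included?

Nightstand $141.62: home furniture → 5% → $7.08
Bookshelf $234.17: home furniture → 5% → $11.71
Scented candle $13.97: everything else → 5.5% → $0.77
Game controller $52.72: electronic goods → 4% → $2.11
Basketball $46.61: athletic equipment → 5.75% → $2.68
Breakfast burrito $8.46: ready-to-eat food → 3.75% → $0.32
Wireless earbuds $201.94: electronic goods → 4% → $8.08
Floor lamp $51.53: home furniture → 5% → $2.58
Pizza slice $3.64: ready-to-eat food → 3.75% → $0.14
Subtotal = $754.66; tax = $35.47; total due = $790.13

$790.13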